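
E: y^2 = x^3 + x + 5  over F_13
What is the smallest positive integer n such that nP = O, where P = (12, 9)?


Compute successive multiples of P until we hit O:
  1P = (12, 9)
  2P = (12, 4)
  3P = O

ord(P) = 3


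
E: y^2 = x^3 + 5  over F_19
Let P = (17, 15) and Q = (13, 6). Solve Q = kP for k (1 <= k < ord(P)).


Enumerate multiples of P until we hit Q = (13, 6):
  1P = (17, 15)
  2P = (11, 14)
  3P = (0, 10)
  4P = (13, 13)
  5P = (13, 6)
Match found at i = 5.

k = 5


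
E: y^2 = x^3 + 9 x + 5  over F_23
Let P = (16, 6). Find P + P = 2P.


Doubling: s = (3 x1^2 + a) / (2 y1)
s = (3*16^2 + 9) / (2*6) mod 23 = 13
x3 = s^2 - 2 x1 mod 23 = 13^2 - 2*16 = 22
y3 = s (x1 - x3) - y1 mod 23 = 13 * (16 - 22) - 6 = 8

2P = (22, 8)


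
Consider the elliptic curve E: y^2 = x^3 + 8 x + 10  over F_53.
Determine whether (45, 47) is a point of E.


Check whether y^2 = x^3 + 8 x + 10 (mod 53) for (x, y) = (45, 47).
LHS: y^2 = 47^2 mod 53 = 36
RHS: x^3 + 8 x + 10 = 45^3 + 8*45 + 10 mod 53 = 17
LHS != RHS

No, not on the curve


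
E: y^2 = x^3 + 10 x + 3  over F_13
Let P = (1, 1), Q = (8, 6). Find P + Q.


P != Q, so use the chord formula.
s = (y2 - y1) / (x2 - x1) = (5) / (7) mod 13 = 10
x3 = s^2 - x1 - x2 mod 13 = 10^2 - 1 - 8 = 0
y3 = s (x1 - x3) - y1 mod 13 = 10 * (1 - 0) - 1 = 9

P + Q = (0, 9)


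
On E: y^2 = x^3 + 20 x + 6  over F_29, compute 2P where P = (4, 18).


k = 2 = 10_2 (binary, LSB first: 01)
Double-and-add from P = (4, 18):
  bit 0 = 0: acc unchanged = O
  bit 1 = 1: acc = O + (26, 21) = (26, 21)

2P = (26, 21)


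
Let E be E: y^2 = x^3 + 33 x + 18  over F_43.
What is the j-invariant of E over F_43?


Delta = -16(4 a^3 + 27 b^2) mod 43 = 13
-1728 * (4 a)^3 = -1728 * (4*33)^3 mod 43 = 42
j = 42 * 13^(-1) mod 43 = 33

j = 33 (mod 43)


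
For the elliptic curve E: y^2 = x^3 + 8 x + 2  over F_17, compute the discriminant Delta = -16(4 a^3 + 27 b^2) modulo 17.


4 a^3 + 27 b^2 = 4*8^3 + 27*2^2 = 2048 + 108 = 2156
Delta = -16 * (2156) = -34496
Delta mod 17 = 14

Delta = 14 (mod 17)


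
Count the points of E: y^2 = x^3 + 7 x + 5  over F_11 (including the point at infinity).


For each x in F_11, count y with y^2 = x^3 + 7 x + 5 mod 11:
  x = 0: RHS = 5, y in [4, 7]  -> 2 point(s)
  x = 2: RHS = 5, y in [4, 7]  -> 2 point(s)
  x = 3: RHS = 9, y in [3, 8]  -> 2 point(s)
  x = 4: RHS = 9, y in [3, 8]  -> 2 point(s)
  x = 5: RHS = 0, y in [0]  -> 1 point(s)
  x = 7: RHS = 1, y in [1, 10]  -> 2 point(s)
  x = 8: RHS = 1, y in [1, 10]  -> 2 point(s)
  x = 9: RHS = 5, y in [4, 7]  -> 2 point(s)
Affine points: 15. Add the point at infinity: total = 16.

#E(F_11) = 16


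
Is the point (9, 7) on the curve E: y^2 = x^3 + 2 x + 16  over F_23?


Check whether y^2 = x^3 + 2 x + 16 (mod 23) for (x, y) = (9, 7).
LHS: y^2 = 7^2 mod 23 = 3
RHS: x^3 + 2 x + 16 = 9^3 + 2*9 + 16 mod 23 = 4
LHS != RHS

No, not on the curve


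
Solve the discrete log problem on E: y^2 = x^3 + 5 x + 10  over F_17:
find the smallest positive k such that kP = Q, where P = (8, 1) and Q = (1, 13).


Enumerate multiples of P until we hit Q = (1, 13):
  1P = (8, 1)
  2P = (9, 11)
  3P = (15, 14)
  4P = (3, 1)
  5P = (6, 16)
  6P = (4, 3)
  7P = (1, 4)
  8P = (12, 8)
  9P = (16, 2)
  10P = (14, 11)
  11P = (11, 11)
  12P = (11, 6)
  13P = (14, 6)
  14P = (16, 15)
  15P = (12, 9)
  16P = (1, 13)
Match found at i = 16.

k = 16


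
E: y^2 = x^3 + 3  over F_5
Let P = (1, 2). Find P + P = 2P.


Doubling: s = (3 x1^2 + a) / (2 y1)
s = (3*1^2 + 0) / (2*2) mod 5 = 2
x3 = s^2 - 2 x1 mod 5 = 2^2 - 2*1 = 2
y3 = s (x1 - x3) - y1 mod 5 = 2 * (1 - 2) - 2 = 1

2P = (2, 1)


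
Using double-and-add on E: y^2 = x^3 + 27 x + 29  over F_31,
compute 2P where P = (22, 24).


k = 2 = 10_2 (binary, LSB first: 01)
Double-and-add from P = (22, 24):
  bit 0 = 0: acc unchanged = O
  bit 1 = 1: acc = O + (23, 13) = (23, 13)

2P = (23, 13)


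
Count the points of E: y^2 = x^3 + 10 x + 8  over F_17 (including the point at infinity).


For each x in F_17, count y with y^2 = x^3 + 10 x + 8 mod 17:
  x = 0: RHS = 8, y in [5, 12]  -> 2 point(s)
  x = 1: RHS = 2, y in [6, 11]  -> 2 point(s)
  x = 2: RHS = 2, y in [6, 11]  -> 2 point(s)
  x = 5: RHS = 13, y in [8, 9]  -> 2 point(s)
  x = 7: RHS = 13, y in [8, 9]  -> 2 point(s)
  x = 11: RHS = 4, y in [2, 15]  -> 2 point(s)
  x = 14: RHS = 2, y in [6, 11]  -> 2 point(s)
Affine points: 14. Add the point at infinity: total = 15.

#E(F_17) = 15


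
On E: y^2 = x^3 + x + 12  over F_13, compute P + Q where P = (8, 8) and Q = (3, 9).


P != Q, so use the chord formula.
s = (y2 - y1) / (x2 - x1) = (1) / (8) mod 13 = 5
x3 = s^2 - x1 - x2 mod 13 = 5^2 - 8 - 3 = 1
y3 = s (x1 - x3) - y1 mod 13 = 5 * (8 - 1) - 8 = 1

P + Q = (1, 1)


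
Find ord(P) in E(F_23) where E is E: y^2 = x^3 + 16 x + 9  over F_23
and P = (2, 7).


Compute successive multiples of P until we hit O:
  1P = (2, 7)
  2P = (0, 20)
  3P = (0, 3)
  4P = (2, 16)
  5P = O

ord(P) = 5


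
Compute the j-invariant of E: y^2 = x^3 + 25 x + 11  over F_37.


Delta = -16(4 a^3 + 27 b^2) mod 37 = 8
-1728 * (4 a)^3 = -1728 * (4*25)^3 mod 37 = 11
j = 11 * 8^(-1) mod 37 = 6

j = 6 (mod 37)


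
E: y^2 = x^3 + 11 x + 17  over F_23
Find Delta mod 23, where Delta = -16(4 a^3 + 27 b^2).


4 a^3 + 27 b^2 = 4*11^3 + 27*17^2 = 5324 + 7803 = 13127
Delta = -16 * (13127) = -210032
Delta mod 23 = 4

Delta = 4 (mod 23)


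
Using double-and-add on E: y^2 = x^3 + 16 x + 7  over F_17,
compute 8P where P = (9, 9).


k = 8 = 1000_2 (binary, LSB first: 0001)
Double-and-add from P = (9, 9):
  bit 0 = 0: acc unchanged = O
  bit 1 = 0: acc unchanged = O
  bit 2 = 0: acc unchanged = O
  bit 3 = 1: acc = O + (6, 9) = (6, 9)

8P = (6, 9)


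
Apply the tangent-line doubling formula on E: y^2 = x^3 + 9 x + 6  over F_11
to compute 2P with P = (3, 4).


Doubling: s = (3 x1^2 + a) / (2 y1)
s = (3*3^2 + 9) / (2*4) mod 11 = 10
x3 = s^2 - 2 x1 mod 11 = 10^2 - 2*3 = 6
y3 = s (x1 - x3) - y1 mod 11 = 10 * (3 - 6) - 4 = 10

2P = (6, 10)


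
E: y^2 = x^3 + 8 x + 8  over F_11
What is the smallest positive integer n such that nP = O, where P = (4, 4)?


Compute successive multiples of P until we hit O:
  1P = (4, 4)
  2P = (8, 1)
  3P = (3, 9)
  4P = (7, 0)
  5P = (3, 2)
  6P = (8, 10)
  7P = (4, 7)
  8P = O

ord(P) = 8


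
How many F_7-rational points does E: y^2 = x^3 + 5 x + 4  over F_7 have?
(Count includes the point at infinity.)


For each x in F_7, count y with y^2 = x^3 + 5 x + 4 mod 7:
  x = 0: RHS = 4, y in [2, 5]  -> 2 point(s)
  x = 2: RHS = 1, y in [1, 6]  -> 2 point(s)
  x = 3: RHS = 4, y in [2, 5]  -> 2 point(s)
  x = 4: RHS = 4, y in [2, 5]  -> 2 point(s)
  x = 5: RHS = 0, y in [0]  -> 1 point(s)
Affine points: 9. Add the point at infinity: total = 10.

#E(F_7) = 10


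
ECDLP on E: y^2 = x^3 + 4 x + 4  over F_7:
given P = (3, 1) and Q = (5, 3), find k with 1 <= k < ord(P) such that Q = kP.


Enumerate multiples of P until we hit Q = (5, 3):
  1P = (3, 1)
  2P = (5, 3)
Match found at i = 2.

k = 2


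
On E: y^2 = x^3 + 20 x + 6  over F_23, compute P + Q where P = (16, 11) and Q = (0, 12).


P != Q, so use the chord formula.
s = (y2 - y1) / (x2 - x1) = (1) / (7) mod 23 = 10
x3 = s^2 - x1 - x2 mod 23 = 10^2 - 16 - 0 = 15
y3 = s (x1 - x3) - y1 mod 23 = 10 * (16 - 15) - 11 = 22

P + Q = (15, 22)


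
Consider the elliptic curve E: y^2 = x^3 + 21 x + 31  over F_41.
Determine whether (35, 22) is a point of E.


Check whether y^2 = x^3 + 21 x + 31 (mod 41) for (x, y) = (35, 22).
LHS: y^2 = 22^2 mod 41 = 33
RHS: x^3 + 21 x + 31 = 35^3 + 21*35 + 31 mod 41 = 17
LHS != RHS

No, not on the curve


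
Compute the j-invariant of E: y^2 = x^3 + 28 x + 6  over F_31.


Delta = -16(4 a^3 + 27 b^2) mod 31 = 2
-1728 * (4 a)^3 = -1728 * (4*28)^3 mod 31 = 2
j = 2 * 2^(-1) mod 31 = 1

j = 1 (mod 31)


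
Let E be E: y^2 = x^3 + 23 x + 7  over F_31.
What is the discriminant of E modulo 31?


4 a^3 + 27 b^2 = 4*23^3 + 27*7^2 = 48668 + 1323 = 49991
Delta = -16 * (49991) = -799856
Delta mod 31 = 6

Delta = 6 (mod 31)


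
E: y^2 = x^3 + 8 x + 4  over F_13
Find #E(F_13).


For each x in F_13, count y with y^2 = x^3 + 8 x + 4 mod 13:
  x = 0: RHS = 4, y in [2, 11]  -> 2 point(s)
  x = 1: RHS = 0, y in [0]  -> 1 point(s)
  x = 3: RHS = 3, y in [4, 9]  -> 2 point(s)
  x = 4: RHS = 9, y in [3, 10]  -> 2 point(s)
  x = 5: RHS = 0, y in [0]  -> 1 point(s)
  x = 7: RHS = 0, y in [0]  -> 1 point(s)
  x = 9: RHS = 12, y in [5, 8]  -> 2 point(s)
Affine points: 11. Add the point at infinity: total = 12.

#E(F_13) = 12


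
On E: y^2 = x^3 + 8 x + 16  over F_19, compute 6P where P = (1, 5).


k = 6 = 110_2 (binary, LSB first: 011)
Double-and-add from P = (1, 5):
  bit 0 = 0: acc unchanged = O
  bit 1 = 1: acc = O + (7, 15) = (7, 15)
  bit 2 = 1: acc = (7, 15) + (9, 0) = (7, 4)

6P = (7, 4)


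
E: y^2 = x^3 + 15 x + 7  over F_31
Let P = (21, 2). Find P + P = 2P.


Doubling: s = (3 x1^2 + a) / (2 y1)
s = (3*21^2 + 15) / (2*2) mod 31 = 9
x3 = s^2 - 2 x1 mod 31 = 9^2 - 2*21 = 8
y3 = s (x1 - x3) - y1 mod 31 = 9 * (21 - 8) - 2 = 22

2P = (8, 22)


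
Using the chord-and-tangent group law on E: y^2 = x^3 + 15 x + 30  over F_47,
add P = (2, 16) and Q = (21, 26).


P != Q, so use the chord formula.
s = (y2 - y1) / (x2 - x1) = (10) / (19) mod 47 = 3
x3 = s^2 - x1 - x2 mod 47 = 3^2 - 2 - 21 = 33
y3 = s (x1 - x3) - y1 mod 47 = 3 * (2 - 33) - 16 = 32

P + Q = (33, 32)


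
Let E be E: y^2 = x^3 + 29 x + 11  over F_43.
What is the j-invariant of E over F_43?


Delta = -16(4 a^3 + 27 b^2) mod 43 = 20
-1728 * (4 a)^3 = -1728 * (4*29)^3 mod 43 = 32
j = 32 * 20^(-1) mod 43 = 36

j = 36 (mod 43)


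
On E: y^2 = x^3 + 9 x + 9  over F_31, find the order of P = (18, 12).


Compute successive multiples of P until we hit O:
  1P = (18, 12)
  2P = (0, 3)
  3P = (21, 2)
  4P = (10, 13)
  5P = (19, 23)
  6P = (22, 6)
  7P = (1, 9)
  8P = (16, 23)
  ... (continuing to 42P)
  42P = O

ord(P) = 42


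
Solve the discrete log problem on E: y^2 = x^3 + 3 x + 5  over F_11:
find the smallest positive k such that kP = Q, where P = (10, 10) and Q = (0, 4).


Enumerate multiples of P until we hit Q = (0, 4):
  1P = (10, 10)
  2P = (0, 4)
Match found at i = 2.

k = 2


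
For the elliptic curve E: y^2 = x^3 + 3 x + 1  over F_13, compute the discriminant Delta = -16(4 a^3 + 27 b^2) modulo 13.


4 a^3 + 27 b^2 = 4*3^3 + 27*1^2 = 108 + 27 = 135
Delta = -16 * (135) = -2160
Delta mod 13 = 11

Delta = 11 (mod 13)


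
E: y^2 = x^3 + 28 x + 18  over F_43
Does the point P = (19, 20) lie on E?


Check whether y^2 = x^3 + 28 x + 18 (mod 43) for (x, y) = (19, 20).
LHS: y^2 = 20^2 mod 43 = 13
RHS: x^3 + 28 x + 18 = 19^3 + 28*19 + 18 mod 43 = 13
LHS = RHS

Yes, on the curve


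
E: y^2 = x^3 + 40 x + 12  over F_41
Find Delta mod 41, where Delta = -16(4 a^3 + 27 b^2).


4 a^3 + 27 b^2 = 4*40^3 + 27*12^2 = 256000 + 3888 = 259888
Delta = -16 * (259888) = -4158208
Delta mod 41 = 12

Delta = 12 (mod 41)


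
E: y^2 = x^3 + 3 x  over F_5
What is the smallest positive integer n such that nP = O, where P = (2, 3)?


Compute successive multiples of P until we hit O:
  1P = (2, 3)
  2P = (1, 2)
  3P = (3, 1)
  4P = (4, 1)
  5P = (0, 0)
  6P = (4, 4)
  7P = (3, 4)
  8P = (1, 3)
  ... (continuing to 10P)
  10P = O

ord(P) = 10


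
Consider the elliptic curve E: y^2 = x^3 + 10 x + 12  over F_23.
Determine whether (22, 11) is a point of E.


Check whether y^2 = x^3 + 10 x + 12 (mod 23) for (x, y) = (22, 11).
LHS: y^2 = 11^2 mod 23 = 6
RHS: x^3 + 10 x + 12 = 22^3 + 10*22 + 12 mod 23 = 1
LHS != RHS

No, not on the curve


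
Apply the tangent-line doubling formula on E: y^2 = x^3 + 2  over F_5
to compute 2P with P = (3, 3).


Doubling: s = (3 x1^2 + a) / (2 y1)
s = (3*3^2 + 0) / (2*3) mod 5 = 2
x3 = s^2 - 2 x1 mod 5 = 2^2 - 2*3 = 3
y3 = s (x1 - x3) - y1 mod 5 = 2 * (3 - 3) - 3 = 2

2P = (3, 2)


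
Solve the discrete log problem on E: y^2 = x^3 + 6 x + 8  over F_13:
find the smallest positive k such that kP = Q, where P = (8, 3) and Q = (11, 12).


Enumerate multiples of P until we hit Q = (11, 12):
  1P = (8, 3)
  2P = (7, 4)
  3P = (12, 1)
  4P = (3, 1)
  5P = (11, 1)
  6P = (6, 0)
  7P = (11, 12)
Match found at i = 7.

k = 7


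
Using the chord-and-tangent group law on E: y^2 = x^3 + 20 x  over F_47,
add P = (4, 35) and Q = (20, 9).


P != Q, so use the chord formula.
s = (y2 - y1) / (x2 - x1) = (21) / (16) mod 47 = 16
x3 = s^2 - x1 - x2 mod 47 = 16^2 - 4 - 20 = 44
y3 = s (x1 - x3) - y1 mod 47 = 16 * (4 - 44) - 35 = 30

P + Q = (44, 30)


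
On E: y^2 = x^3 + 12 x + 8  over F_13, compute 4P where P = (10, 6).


k = 4 = 100_2 (binary, LSB first: 001)
Double-and-add from P = (10, 6):
  bit 0 = 0: acc unchanged = O
  bit 1 = 0: acc unchanged = O
  bit 2 = 1: acc = O + (10, 7) = (10, 7)

4P = (10, 7)


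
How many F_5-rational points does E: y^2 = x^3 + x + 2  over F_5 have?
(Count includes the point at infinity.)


For each x in F_5, count y with y^2 = x^3 + 1 x + 2 mod 5:
  x = 1: RHS = 4, y in [2, 3]  -> 2 point(s)
  x = 4: RHS = 0, y in [0]  -> 1 point(s)
Affine points: 3. Add the point at infinity: total = 4.

#E(F_5) = 4


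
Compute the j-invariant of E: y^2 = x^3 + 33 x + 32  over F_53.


Delta = -16(4 a^3 + 27 b^2) mod 53 = 43
-1728 * (4 a)^3 = -1728 * (4*33)^3 mod 53 = 4
j = 4 * 43^(-1) mod 53 = 42

j = 42 (mod 53)


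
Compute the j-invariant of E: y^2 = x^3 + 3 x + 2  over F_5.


Delta = -16(4 a^3 + 27 b^2) mod 5 = 4
-1728 * (4 a)^3 = -1728 * (4*3)^3 mod 5 = 1
j = 1 * 4^(-1) mod 5 = 4

j = 4 (mod 5)


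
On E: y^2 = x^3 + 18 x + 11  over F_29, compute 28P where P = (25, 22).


k = 28 = 11100_2 (binary, LSB first: 00111)
Double-and-add from P = (25, 22):
  bit 0 = 0: acc unchanged = O
  bit 1 = 0: acc unchanged = O
  bit 2 = 1: acc = O + (1, 1) = (1, 1)
  bit 3 = 1: acc = (1, 1) + (14, 22) = (7, 25)
  bit 4 = 1: acc = (7, 25) + (8, 0) = (1, 28)

28P = (1, 28)


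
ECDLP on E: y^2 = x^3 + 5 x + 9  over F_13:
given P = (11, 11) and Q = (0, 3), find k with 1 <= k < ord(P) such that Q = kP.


Enumerate multiples of P until we hit Q = (0, 3):
  1P = (11, 11)
  2P = (5, 9)
  3P = (0, 10)
  4P = (12, 9)
  5P = (7, 7)
  6P = (9, 4)
  7P = (2, 1)
  8P = (3, 8)
  9P = (3, 5)
  10P = (2, 12)
  11P = (9, 9)
  12P = (7, 6)
  13P = (12, 4)
  14P = (0, 3)
Match found at i = 14.

k = 14


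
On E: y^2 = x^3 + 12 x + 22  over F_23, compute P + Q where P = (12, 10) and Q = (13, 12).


P != Q, so use the chord formula.
s = (y2 - y1) / (x2 - x1) = (2) / (1) mod 23 = 2
x3 = s^2 - x1 - x2 mod 23 = 2^2 - 12 - 13 = 2
y3 = s (x1 - x3) - y1 mod 23 = 2 * (12 - 2) - 10 = 10

P + Q = (2, 10)


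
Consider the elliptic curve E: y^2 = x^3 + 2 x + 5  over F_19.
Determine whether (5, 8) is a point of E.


Check whether y^2 = x^3 + 2 x + 5 (mod 19) for (x, y) = (5, 8).
LHS: y^2 = 8^2 mod 19 = 7
RHS: x^3 + 2 x + 5 = 5^3 + 2*5 + 5 mod 19 = 7
LHS = RHS

Yes, on the curve


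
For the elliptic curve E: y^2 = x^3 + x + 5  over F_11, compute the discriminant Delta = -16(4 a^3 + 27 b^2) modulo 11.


4 a^3 + 27 b^2 = 4*1^3 + 27*5^2 = 4 + 675 = 679
Delta = -16 * (679) = -10864
Delta mod 11 = 4

Delta = 4 (mod 11)


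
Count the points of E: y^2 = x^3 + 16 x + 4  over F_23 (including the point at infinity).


For each x in F_23, count y with y^2 = x^3 + 16 x + 4 mod 23:
  x = 0: RHS = 4, y in [2, 21]  -> 2 point(s)
  x = 5: RHS = 2, y in [5, 18]  -> 2 point(s)
  x = 8: RHS = 0, y in [0]  -> 1 point(s)
  x = 9: RHS = 3, y in [7, 16]  -> 2 point(s)
  x = 11: RHS = 16, y in [4, 19]  -> 2 point(s)
  x = 15: RHS = 8, y in [10, 13]  -> 2 point(s)
  x = 16: RHS = 9, y in [3, 20]  -> 2 point(s)
  x = 18: RHS = 6, y in [11, 12]  -> 2 point(s)
Affine points: 15. Add the point at infinity: total = 16.

#E(F_23) = 16


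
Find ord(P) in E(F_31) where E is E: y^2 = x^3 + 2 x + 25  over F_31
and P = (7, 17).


Compute successive multiples of P until we hit O:
  1P = (7, 17)
  2P = (21, 11)
  3P = (19, 28)
  4P = (25, 13)
  5P = (9, 11)
  6P = (24, 3)
  7P = (1, 20)
  8P = (0, 26)
  ... (continuing to 37P)
  37P = O

ord(P) = 37


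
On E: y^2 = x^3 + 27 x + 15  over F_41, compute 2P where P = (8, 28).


Doubling: s = (3 x1^2 + a) / (2 y1)
s = (3*8^2 + 27) / (2*28) mod 41 = 31
x3 = s^2 - 2 x1 mod 41 = 31^2 - 2*8 = 2
y3 = s (x1 - x3) - y1 mod 41 = 31 * (8 - 2) - 28 = 35

2P = (2, 35)


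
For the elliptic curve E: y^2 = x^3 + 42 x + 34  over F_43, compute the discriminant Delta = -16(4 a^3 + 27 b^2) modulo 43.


4 a^3 + 27 b^2 = 4*42^3 + 27*34^2 = 296352 + 31212 = 327564
Delta = -16 * (327564) = -5241024
Delta mod 43 = 31

Delta = 31 (mod 43)


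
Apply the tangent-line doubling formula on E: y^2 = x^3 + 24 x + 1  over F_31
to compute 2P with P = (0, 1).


Doubling: s = (3 x1^2 + a) / (2 y1)
s = (3*0^2 + 24) / (2*1) mod 31 = 12
x3 = s^2 - 2 x1 mod 31 = 12^2 - 2*0 = 20
y3 = s (x1 - x3) - y1 mod 31 = 12 * (0 - 20) - 1 = 7

2P = (20, 7)


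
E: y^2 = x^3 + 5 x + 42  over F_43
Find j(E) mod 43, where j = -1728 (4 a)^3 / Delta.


Delta = -16(4 a^3 + 27 b^2) mod 43 = 39
-1728 * (4 a)^3 = -1728 * (4*5)^3 mod 43 = 27
j = 27 * 39^(-1) mod 43 = 4

j = 4 (mod 43)


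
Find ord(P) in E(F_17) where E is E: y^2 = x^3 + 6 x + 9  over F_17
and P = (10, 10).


Compute successive multiples of P until we hit O:
  1P = (10, 10)
  2P = (14, 7)
  3P = (1, 13)
  4P = (8, 12)
  5P = (0, 14)
  6P = (16, 6)
  7P = (16, 11)
  8P = (0, 3)
  ... (continuing to 13P)
  13P = O

ord(P) = 13


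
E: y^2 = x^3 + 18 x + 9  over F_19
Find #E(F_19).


For each x in F_19, count y with y^2 = x^3 + 18 x + 9 mod 19:
  x = 0: RHS = 9, y in [3, 16]  -> 2 point(s)
  x = 1: RHS = 9, y in [3, 16]  -> 2 point(s)
  x = 8: RHS = 0, y in [0]  -> 1 point(s)
  x = 9: RHS = 7, y in [8, 11]  -> 2 point(s)
  x = 10: RHS = 11, y in [7, 12]  -> 2 point(s)
  x = 15: RHS = 6, y in [5, 14]  -> 2 point(s)
  x = 16: RHS = 4, y in [2, 17]  -> 2 point(s)
  x = 18: RHS = 9, y in [3, 16]  -> 2 point(s)
Affine points: 15. Add the point at infinity: total = 16.

#E(F_19) = 16


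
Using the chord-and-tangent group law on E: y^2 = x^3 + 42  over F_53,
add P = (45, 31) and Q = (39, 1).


P != Q, so use the chord formula.
s = (y2 - y1) / (x2 - x1) = (23) / (47) mod 53 = 5
x3 = s^2 - x1 - x2 mod 53 = 5^2 - 45 - 39 = 47
y3 = s (x1 - x3) - y1 mod 53 = 5 * (45 - 47) - 31 = 12

P + Q = (47, 12)


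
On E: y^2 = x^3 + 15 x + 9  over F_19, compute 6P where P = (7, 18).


k = 6 = 110_2 (binary, LSB first: 011)
Double-and-add from P = (7, 18):
  bit 0 = 0: acc unchanged = O
  bit 1 = 1: acc = O + (11, 2) = (11, 2)
  bit 2 = 1: acc = (11, 2) + (2, 3) = (10, 0)

6P = (10, 0)


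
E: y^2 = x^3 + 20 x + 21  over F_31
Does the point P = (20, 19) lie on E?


Check whether y^2 = x^3 + 20 x + 21 (mod 31) for (x, y) = (20, 19).
LHS: y^2 = 19^2 mod 31 = 20
RHS: x^3 + 20 x + 21 = 20^3 + 20*20 + 21 mod 31 = 20
LHS = RHS

Yes, on the curve


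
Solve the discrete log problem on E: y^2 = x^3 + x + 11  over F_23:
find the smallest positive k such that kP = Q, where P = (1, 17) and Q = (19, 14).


Enumerate multiples of P until we hit Q = (19, 14):
  1P = (1, 17)
  2P = (16, 11)
  3P = (8, 18)
  4P = (22, 3)
  5P = (3, 15)
  6P = (20, 2)
  7P = (6, 16)
  8P = (5, 16)
  9P = (7, 19)
  10P = (10, 3)
  11P = (13, 17)
  12P = (9, 6)
  13P = (21, 22)
  14P = (14, 20)
  15P = (12, 7)
  16P = (19, 14)
Match found at i = 16.

k = 16


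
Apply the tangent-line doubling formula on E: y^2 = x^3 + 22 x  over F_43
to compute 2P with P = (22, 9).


Doubling: s = (3 x1^2 + a) / (2 y1)
s = (3*22^2 + 22) / (2*9) mod 43 = 15
x3 = s^2 - 2 x1 mod 43 = 15^2 - 2*22 = 9
y3 = s (x1 - x3) - y1 mod 43 = 15 * (22 - 9) - 9 = 14

2P = (9, 14)


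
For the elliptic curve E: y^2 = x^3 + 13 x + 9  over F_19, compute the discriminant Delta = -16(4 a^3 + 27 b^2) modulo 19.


4 a^3 + 27 b^2 = 4*13^3 + 27*9^2 = 8788 + 2187 = 10975
Delta = -16 * (10975) = -175600
Delta mod 19 = 17

Delta = 17 (mod 19)


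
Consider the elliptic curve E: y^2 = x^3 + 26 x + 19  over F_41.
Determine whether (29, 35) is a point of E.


Check whether y^2 = x^3 + 26 x + 19 (mod 41) for (x, y) = (29, 35).
LHS: y^2 = 35^2 mod 41 = 36
RHS: x^3 + 26 x + 19 = 29^3 + 26*29 + 19 mod 41 = 29
LHS != RHS

No, not on the curve


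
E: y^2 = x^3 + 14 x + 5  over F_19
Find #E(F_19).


For each x in F_19, count y with y^2 = x^3 + 14 x + 5 mod 19:
  x = 0: RHS = 5, y in [9, 10]  -> 2 point(s)
  x = 1: RHS = 1, y in [1, 18]  -> 2 point(s)
  x = 3: RHS = 17, y in [6, 13]  -> 2 point(s)
  x = 4: RHS = 11, y in [7, 12]  -> 2 point(s)
  x = 6: RHS = 1, y in [1, 18]  -> 2 point(s)
  x = 7: RHS = 9, y in [3, 16]  -> 2 point(s)
  x = 9: RHS = 5, y in [9, 10]  -> 2 point(s)
  x = 10: RHS = 5, y in [9, 10]  -> 2 point(s)
  x = 12: RHS = 1, y in [1, 18]  -> 2 point(s)
  x = 13: RHS = 9, y in [3, 16]  -> 2 point(s)
  x = 14: RHS = 0, y in [0]  -> 1 point(s)
  x = 17: RHS = 7, y in [8, 11]  -> 2 point(s)
  x = 18: RHS = 9, y in [3, 16]  -> 2 point(s)
Affine points: 25. Add the point at infinity: total = 26.

#E(F_19) = 26


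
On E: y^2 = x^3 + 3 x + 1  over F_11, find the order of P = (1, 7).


Compute successive multiples of P until we hit O:
  1P = (1, 7)
  2P = (2, 2)
  3P = (0, 10)
  4P = (8, 3)
  5P = (3, 2)
  6P = (5, 3)
  7P = (6, 9)
  8P = (9, 3)
  ... (continuing to 18P)
  18P = O

ord(P) = 18


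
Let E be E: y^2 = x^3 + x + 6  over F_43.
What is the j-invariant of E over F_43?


Delta = -16(4 a^3 + 27 b^2) mod 43 = 36
-1728 * (4 a)^3 = -1728 * (4*1)^3 mod 43 = 4
j = 4 * 36^(-1) mod 43 = 24

j = 24 (mod 43)


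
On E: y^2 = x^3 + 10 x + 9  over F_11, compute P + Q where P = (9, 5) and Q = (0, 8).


P != Q, so use the chord formula.
s = (y2 - y1) / (x2 - x1) = (3) / (2) mod 11 = 7
x3 = s^2 - x1 - x2 mod 11 = 7^2 - 9 - 0 = 7
y3 = s (x1 - x3) - y1 mod 11 = 7 * (9 - 7) - 5 = 9

P + Q = (7, 9)


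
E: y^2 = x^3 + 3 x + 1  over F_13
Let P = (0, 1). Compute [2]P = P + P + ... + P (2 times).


k = 2 = 10_2 (binary, LSB first: 01)
Double-and-add from P = (0, 1):
  bit 0 = 0: acc unchanged = O
  bit 1 = 1: acc = O + (12, 7) = (12, 7)

2P = (12, 7)


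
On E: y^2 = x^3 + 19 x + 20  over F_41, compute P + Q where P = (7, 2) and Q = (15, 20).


P != Q, so use the chord formula.
s = (y2 - y1) / (x2 - x1) = (18) / (8) mod 41 = 33
x3 = s^2 - x1 - x2 mod 41 = 33^2 - 7 - 15 = 1
y3 = s (x1 - x3) - y1 mod 41 = 33 * (7 - 1) - 2 = 32

P + Q = (1, 32)


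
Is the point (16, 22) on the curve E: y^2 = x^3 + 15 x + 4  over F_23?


Check whether y^2 = x^3 + 15 x + 4 (mod 23) for (x, y) = (16, 22).
LHS: y^2 = 22^2 mod 23 = 1
RHS: x^3 + 15 x + 4 = 16^3 + 15*16 + 4 mod 23 = 16
LHS != RHS

No, not on the curve


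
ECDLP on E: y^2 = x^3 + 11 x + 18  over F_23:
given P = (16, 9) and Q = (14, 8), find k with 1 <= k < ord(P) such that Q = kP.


Enumerate multiples of P until we hit Q = (14, 8):
  1P = (16, 9)
  2P = (7, 1)
  3P = (13, 9)
  4P = (17, 14)
  5P = (15, 19)
  6P = (0, 15)
  7P = (19, 18)
  8P = (20, 2)
  9P = (3, 20)
  10P = (22, 12)
  11P = (14, 15)
  12P = (2, 18)
  13P = (6, 1)
  14P = (9, 15)
  15P = (10, 22)
  16P = (10, 1)
  17P = (9, 8)
  18P = (6, 22)
  19P = (2, 5)
  20P = (14, 8)
Match found at i = 20.

k = 20


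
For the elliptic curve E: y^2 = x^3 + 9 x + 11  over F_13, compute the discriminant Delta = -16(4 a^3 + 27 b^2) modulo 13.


4 a^3 + 27 b^2 = 4*9^3 + 27*11^2 = 2916 + 3267 = 6183
Delta = -16 * (6183) = -98928
Delta mod 13 = 2

Delta = 2 (mod 13)


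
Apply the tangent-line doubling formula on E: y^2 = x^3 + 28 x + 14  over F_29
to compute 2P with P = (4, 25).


Doubling: s = (3 x1^2 + a) / (2 y1)
s = (3*4^2 + 28) / (2*25) mod 29 = 5
x3 = s^2 - 2 x1 mod 29 = 5^2 - 2*4 = 17
y3 = s (x1 - x3) - y1 mod 29 = 5 * (4 - 17) - 25 = 26

2P = (17, 26)


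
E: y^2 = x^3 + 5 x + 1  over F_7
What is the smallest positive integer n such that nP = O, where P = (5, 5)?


Compute successive multiples of P until we hit O:
  1P = (5, 5)
  2P = (5, 2)
  3P = O

ord(P) = 3


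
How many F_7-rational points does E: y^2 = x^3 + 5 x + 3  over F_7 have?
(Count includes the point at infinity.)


For each x in F_7, count y with y^2 = x^3 + 5 x + 3 mod 7:
  x = 1: RHS = 2, y in [3, 4]  -> 2 point(s)
  x = 2: RHS = 0, y in [0]  -> 1 point(s)
  x = 6: RHS = 4, y in [2, 5]  -> 2 point(s)
Affine points: 5. Add the point at infinity: total = 6.

#E(F_7) = 6


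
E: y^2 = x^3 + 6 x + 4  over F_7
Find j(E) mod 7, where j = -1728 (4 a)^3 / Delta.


Delta = -16(4 a^3 + 27 b^2) mod 7 = 5
-1728 * (4 a)^3 = -1728 * (4*6)^3 mod 7 = 6
j = 6 * 5^(-1) mod 7 = 4

j = 4 (mod 7)


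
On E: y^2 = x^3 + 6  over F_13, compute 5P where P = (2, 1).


k = 5 = 101_2 (binary, LSB first: 101)
Double-and-add from P = (2, 1):
  bit 0 = 1: acc = O + (2, 1) = (2, 1)
  bit 1 = 0: acc unchanged = (2, 1)
  bit 2 = 1: acc = (2, 1) + (5, 1) = (6, 12)

5P = (6, 12)


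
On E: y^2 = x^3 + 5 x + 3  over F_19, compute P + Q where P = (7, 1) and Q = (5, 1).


P != Q, so use the chord formula.
s = (y2 - y1) / (x2 - x1) = (0) / (17) mod 19 = 0
x3 = s^2 - x1 - x2 mod 19 = 0^2 - 7 - 5 = 7
y3 = s (x1 - x3) - y1 mod 19 = 0 * (7 - 7) - 1 = 18

P + Q = (7, 18)


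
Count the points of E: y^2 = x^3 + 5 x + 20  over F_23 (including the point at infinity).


For each x in F_23, count y with y^2 = x^3 + 5 x + 20 mod 23:
  x = 1: RHS = 3, y in [7, 16]  -> 2 point(s)
  x = 3: RHS = 16, y in [4, 19]  -> 2 point(s)
  x = 4: RHS = 12, y in [9, 14]  -> 2 point(s)
  x = 5: RHS = 9, y in [3, 20]  -> 2 point(s)
  x = 6: RHS = 13, y in [6, 17]  -> 2 point(s)
  x = 9: RHS = 12, y in [9, 14]  -> 2 point(s)
  x = 10: RHS = 12, y in [9, 14]  -> 2 point(s)
  x = 11: RHS = 3, y in [7, 16]  -> 2 point(s)
  x = 17: RHS = 4, y in [2, 21]  -> 2 point(s)
  x = 18: RHS = 8, y in [10, 13]  -> 2 point(s)
  x = 20: RHS = 1, y in [1, 22]  -> 2 point(s)
  x = 21: RHS = 2, y in [5, 18]  -> 2 point(s)
Affine points: 24. Add the point at infinity: total = 25.

#E(F_23) = 25


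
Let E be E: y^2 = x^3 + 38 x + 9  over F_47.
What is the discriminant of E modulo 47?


4 a^3 + 27 b^2 = 4*38^3 + 27*9^2 = 219488 + 2187 = 221675
Delta = -16 * (221675) = -3546800
Delta mod 47 = 8

Delta = 8 (mod 47)


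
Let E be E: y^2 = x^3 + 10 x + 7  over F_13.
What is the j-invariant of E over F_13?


Delta = -16(4 a^3 + 27 b^2) mod 13 = 8
-1728 * (4 a)^3 = -1728 * (4*10)^3 mod 13 = 1
j = 1 * 8^(-1) mod 13 = 5

j = 5 (mod 13)


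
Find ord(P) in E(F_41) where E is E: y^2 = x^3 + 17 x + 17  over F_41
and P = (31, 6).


Compute successive multiples of P until we hit O:
  1P = (31, 6)
  2P = (16, 11)
  3P = (26, 6)
  4P = (25, 35)
  5P = (30, 37)
  6P = (39, 37)
  7P = (11, 10)
  8P = (22, 25)
  ... (continuing to 21P)
  21P = O

ord(P) = 21


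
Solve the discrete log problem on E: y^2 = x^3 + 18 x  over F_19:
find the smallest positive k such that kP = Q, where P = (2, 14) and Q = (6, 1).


Enumerate multiples of P until we hit Q = (6, 1):
  1P = (2, 14)
  2P = (5, 14)
  3P = (12, 5)
  4P = (6, 1)
Match found at i = 4.

k = 4


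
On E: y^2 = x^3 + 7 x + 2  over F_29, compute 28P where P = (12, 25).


k = 28 = 11100_2 (binary, LSB first: 00111)
Double-and-add from P = (12, 25):
  bit 0 = 0: acc unchanged = O
  bit 1 = 0: acc unchanged = O
  bit 2 = 1: acc = O + (10, 12) = (10, 12)
  bit 3 = 1: acc = (10, 12) + (2, 13) = (22, 4)
  bit 4 = 1: acc = (22, 4) + (20, 14) = (12, 4)

28P = (12, 4)


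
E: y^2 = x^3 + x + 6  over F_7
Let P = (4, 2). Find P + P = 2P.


Doubling: s = (3 x1^2 + a) / (2 y1)
s = (3*4^2 + 1) / (2*2) mod 7 = 0
x3 = s^2 - 2 x1 mod 7 = 0^2 - 2*4 = 6
y3 = s (x1 - x3) - y1 mod 7 = 0 * (4 - 6) - 2 = 5

2P = (6, 5)


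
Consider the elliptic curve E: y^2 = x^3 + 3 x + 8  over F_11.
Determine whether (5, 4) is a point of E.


Check whether y^2 = x^3 + 3 x + 8 (mod 11) for (x, y) = (5, 4).
LHS: y^2 = 4^2 mod 11 = 5
RHS: x^3 + 3 x + 8 = 5^3 + 3*5 + 8 mod 11 = 5
LHS = RHS

Yes, on the curve


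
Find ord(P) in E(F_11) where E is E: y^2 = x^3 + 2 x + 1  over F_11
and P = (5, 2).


Compute successive multiples of P until we hit O:
  1P = (5, 2)
  2P = (1, 9)
  3P = (6, 8)
  4P = (3, 10)
  5P = (8, 10)
  6P = (10, 3)
  7P = (0, 10)
  8P = (9, 0)
  ... (continuing to 16P)
  16P = O

ord(P) = 16


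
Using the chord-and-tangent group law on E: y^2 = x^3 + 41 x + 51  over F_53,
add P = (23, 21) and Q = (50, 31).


P != Q, so use the chord formula.
s = (y2 - y1) / (x2 - x1) = (10) / (27) mod 53 = 20
x3 = s^2 - x1 - x2 mod 53 = 20^2 - 23 - 50 = 9
y3 = s (x1 - x3) - y1 mod 53 = 20 * (23 - 9) - 21 = 47

P + Q = (9, 47)


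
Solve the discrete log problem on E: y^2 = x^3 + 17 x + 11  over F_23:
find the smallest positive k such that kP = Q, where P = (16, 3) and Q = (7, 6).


Enumerate multiples of P until we hit Q = (7, 6):
  1P = (16, 3)
  2P = (20, 18)
  3P = (14, 16)
  4P = (18, 10)
  5P = (7, 17)
  6P = (1, 12)
  7P = (22, 19)
  8P = (10, 13)
  9P = (10, 10)
  10P = (22, 4)
  11P = (1, 11)
  12P = (7, 6)
Match found at i = 12.

k = 12


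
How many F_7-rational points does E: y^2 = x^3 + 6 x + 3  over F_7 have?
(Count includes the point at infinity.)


For each x in F_7, count y with y^2 = x^3 + 6 x + 3 mod 7:
  x = 2: RHS = 2, y in [3, 4]  -> 2 point(s)
  x = 4: RHS = 0, y in [0]  -> 1 point(s)
  x = 5: RHS = 4, y in [2, 5]  -> 2 point(s)
Affine points: 5. Add the point at infinity: total = 6.

#E(F_7) = 6


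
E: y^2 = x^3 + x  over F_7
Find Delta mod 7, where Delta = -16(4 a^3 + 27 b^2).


4 a^3 + 27 b^2 = 4*1^3 + 27*0^2 = 4 + 0 = 4
Delta = -16 * (4) = -64
Delta mod 7 = 6

Delta = 6 (mod 7)


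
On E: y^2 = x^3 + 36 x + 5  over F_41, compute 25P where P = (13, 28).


k = 25 = 11001_2 (binary, LSB first: 10011)
Double-and-add from P = (13, 28):
  bit 0 = 1: acc = O + (13, 28) = (13, 28)
  bit 1 = 0: acc unchanged = (13, 28)
  bit 2 = 0: acc unchanged = (13, 28)
  bit 3 = 1: acc = (13, 28) + (29, 10) = (15, 5)
  bit 4 = 1: acc = (15, 5) + (32, 10) = (27, 18)

25P = (27, 18)


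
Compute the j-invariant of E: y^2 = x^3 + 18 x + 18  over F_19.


Delta = -16(4 a^3 + 27 b^2) mod 19 = 12
-1728 * (4 a)^3 = -1728 * (4*18)^3 mod 19 = 12
j = 12 * 12^(-1) mod 19 = 1

j = 1 (mod 19)


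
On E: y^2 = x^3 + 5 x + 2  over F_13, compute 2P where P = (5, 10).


Doubling: s = (3 x1^2 + a) / (2 y1)
s = (3*5^2 + 5) / (2*10) mod 13 = 4
x3 = s^2 - 2 x1 mod 13 = 4^2 - 2*5 = 6
y3 = s (x1 - x3) - y1 mod 13 = 4 * (5 - 6) - 10 = 12

2P = (6, 12)


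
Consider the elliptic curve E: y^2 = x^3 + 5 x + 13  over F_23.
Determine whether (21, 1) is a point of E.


Check whether y^2 = x^3 + 5 x + 13 (mod 23) for (x, y) = (21, 1).
LHS: y^2 = 1^2 mod 23 = 1
RHS: x^3 + 5 x + 13 = 21^3 + 5*21 + 13 mod 23 = 18
LHS != RHS

No, not on the curve


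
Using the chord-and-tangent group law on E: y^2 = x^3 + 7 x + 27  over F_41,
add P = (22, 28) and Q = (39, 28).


P != Q, so use the chord formula.
s = (y2 - y1) / (x2 - x1) = (0) / (17) mod 41 = 0
x3 = s^2 - x1 - x2 mod 41 = 0^2 - 22 - 39 = 21
y3 = s (x1 - x3) - y1 mod 41 = 0 * (22 - 21) - 28 = 13

P + Q = (21, 13)


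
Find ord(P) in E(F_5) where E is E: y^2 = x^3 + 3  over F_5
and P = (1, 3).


Compute successive multiples of P until we hit O:
  1P = (1, 3)
  2P = (2, 4)
  3P = (3, 0)
  4P = (2, 1)
  5P = (1, 2)
  6P = O

ord(P) = 6


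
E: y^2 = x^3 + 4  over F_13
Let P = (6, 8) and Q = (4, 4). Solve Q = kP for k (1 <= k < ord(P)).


Enumerate multiples of P until we hit Q = (4, 4):
  1P = (6, 8)
  2P = (10, 4)
  3P = (11, 10)
  4P = (5, 8)
  5P = (2, 5)
  6P = (8, 10)
  7P = (0, 11)
  8P = (4, 4)
Match found at i = 8.

k = 8


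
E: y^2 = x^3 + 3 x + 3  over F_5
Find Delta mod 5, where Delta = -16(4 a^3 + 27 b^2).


4 a^3 + 27 b^2 = 4*3^3 + 27*3^2 = 108 + 243 = 351
Delta = -16 * (351) = -5616
Delta mod 5 = 4

Delta = 4 (mod 5)


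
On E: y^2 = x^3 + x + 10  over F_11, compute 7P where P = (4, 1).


k = 7 = 111_2 (binary, LSB first: 111)
Double-and-add from P = (4, 1):
  bit 0 = 1: acc = O + (4, 1) = (4, 1)
  bit 1 = 1: acc = (4, 1) + (1, 1) = (6, 10)
  bit 2 = 1: acc = (6, 10) + (2, 8) = (6, 1)

7P = (6, 1)


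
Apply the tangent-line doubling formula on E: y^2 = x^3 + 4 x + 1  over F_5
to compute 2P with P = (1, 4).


Doubling: s = (3 x1^2 + a) / (2 y1)
s = (3*1^2 + 4) / (2*4) mod 5 = 4
x3 = s^2 - 2 x1 mod 5 = 4^2 - 2*1 = 4
y3 = s (x1 - x3) - y1 mod 5 = 4 * (1 - 4) - 4 = 4

2P = (4, 4)


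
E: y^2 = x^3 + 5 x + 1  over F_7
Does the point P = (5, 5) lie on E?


Check whether y^2 = x^3 + 5 x + 1 (mod 7) for (x, y) = (5, 5).
LHS: y^2 = 5^2 mod 7 = 4
RHS: x^3 + 5 x + 1 = 5^3 + 5*5 + 1 mod 7 = 4
LHS = RHS

Yes, on the curve


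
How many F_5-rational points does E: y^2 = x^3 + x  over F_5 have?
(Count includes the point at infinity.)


For each x in F_5, count y with y^2 = x^3 + 1 x + 0 mod 5:
  x = 0: RHS = 0, y in [0]  -> 1 point(s)
  x = 2: RHS = 0, y in [0]  -> 1 point(s)
  x = 3: RHS = 0, y in [0]  -> 1 point(s)
Affine points: 3. Add the point at infinity: total = 4.

#E(F_5) = 4


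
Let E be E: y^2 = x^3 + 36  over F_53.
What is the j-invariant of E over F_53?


Delta = -16(4 a^3 + 27 b^2) mod 53 = 20
-1728 * (4 a)^3 = -1728 * (4*0)^3 mod 53 = 0
j = 0 * 20^(-1) mod 53 = 0

j = 0 (mod 53)


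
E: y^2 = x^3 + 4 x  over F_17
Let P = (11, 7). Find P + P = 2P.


Doubling: s = (3 x1^2 + a) / (2 y1)
s = (3*11^2 + 4) / (2*7) mod 17 = 8
x3 = s^2 - 2 x1 mod 17 = 8^2 - 2*11 = 8
y3 = s (x1 - x3) - y1 mod 17 = 8 * (11 - 8) - 7 = 0

2P = (8, 0)


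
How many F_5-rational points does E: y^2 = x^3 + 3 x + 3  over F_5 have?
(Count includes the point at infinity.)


For each x in F_5, count y with y^2 = x^3 + 3 x + 3 mod 5:
  x = 3: RHS = 4, y in [2, 3]  -> 2 point(s)
  x = 4: RHS = 4, y in [2, 3]  -> 2 point(s)
Affine points: 4. Add the point at infinity: total = 5.

#E(F_5) = 5


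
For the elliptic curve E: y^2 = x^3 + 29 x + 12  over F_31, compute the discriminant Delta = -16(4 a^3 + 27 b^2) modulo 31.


4 a^3 + 27 b^2 = 4*29^3 + 27*12^2 = 97556 + 3888 = 101444
Delta = -16 * (101444) = -1623104
Delta mod 31 = 25

Delta = 25 (mod 31)


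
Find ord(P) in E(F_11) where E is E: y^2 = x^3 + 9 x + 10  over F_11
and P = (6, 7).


Compute successive multiples of P until we hit O:
  1P = (6, 7)
  2P = (2, 6)
  3P = (1, 8)
  4P = (8, 0)
  5P = (1, 3)
  6P = (2, 5)
  7P = (6, 4)
  8P = O

ord(P) = 8


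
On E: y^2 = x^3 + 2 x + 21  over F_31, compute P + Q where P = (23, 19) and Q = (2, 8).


P != Q, so use the chord formula.
s = (y2 - y1) / (x2 - x1) = (20) / (10) mod 31 = 2
x3 = s^2 - x1 - x2 mod 31 = 2^2 - 23 - 2 = 10
y3 = s (x1 - x3) - y1 mod 31 = 2 * (23 - 10) - 19 = 7

P + Q = (10, 7)


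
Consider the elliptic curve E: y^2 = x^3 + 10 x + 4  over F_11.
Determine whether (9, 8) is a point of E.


Check whether y^2 = x^3 + 10 x + 4 (mod 11) for (x, y) = (9, 8).
LHS: y^2 = 8^2 mod 11 = 9
RHS: x^3 + 10 x + 4 = 9^3 + 10*9 + 4 mod 11 = 9
LHS = RHS

Yes, on the curve


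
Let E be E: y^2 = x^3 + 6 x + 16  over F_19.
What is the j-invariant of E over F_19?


Delta = -16(4 a^3 + 27 b^2) mod 19 = 15
-1728 * (4 a)^3 = -1728 * (4*6)^3 mod 19 = 11
j = 11 * 15^(-1) mod 19 = 2

j = 2 (mod 19)


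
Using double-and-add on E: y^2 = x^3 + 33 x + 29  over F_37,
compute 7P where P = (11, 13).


k = 7 = 111_2 (binary, LSB first: 111)
Double-and-add from P = (11, 13):
  bit 0 = 1: acc = O + (11, 13) = (11, 13)
  bit 1 = 1: acc = (11, 13) + (16, 19) = (7, 14)
  bit 2 = 1: acc = (7, 14) + (26, 0) = (11, 24)

7P = (11, 24)


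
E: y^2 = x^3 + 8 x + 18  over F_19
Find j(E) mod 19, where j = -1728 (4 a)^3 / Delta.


Delta = -16(4 a^3 + 27 b^2) mod 19 = 12
-1728 * (4 a)^3 = -1728 * (4*8)^3 mod 19 = 12
j = 12 * 12^(-1) mod 19 = 1

j = 1 (mod 19)


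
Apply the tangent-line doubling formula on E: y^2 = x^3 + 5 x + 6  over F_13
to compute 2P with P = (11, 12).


Doubling: s = (3 x1^2 + a) / (2 y1)
s = (3*11^2 + 5) / (2*12) mod 13 = 11
x3 = s^2 - 2 x1 mod 13 = 11^2 - 2*11 = 8
y3 = s (x1 - x3) - y1 mod 13 = 11 * (11 - 8) - 12 = 8

2P = (8, 8)


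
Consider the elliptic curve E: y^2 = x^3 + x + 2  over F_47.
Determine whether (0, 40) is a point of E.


Check whether y^2 = x^3 + 1 x + 2 (mod 47) for (x, y) = (0, 40).
LHS: y^2 = 40^2 mod 47 = 2
RHS: x^3 + 1 x + 2 = 0^3 + 1*0 + 2 mod 47 = 2
LHS = RHS

Yes, on the curve


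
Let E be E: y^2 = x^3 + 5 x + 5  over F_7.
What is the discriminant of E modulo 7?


4 a^3 + 27 b^2 = 4*5^3 + 27*5^2 = 500 + 675 = 1175
Delta = -16 * (1175) = -18800
Delta mod 7 = 2

Delta = 2 (mod 7)


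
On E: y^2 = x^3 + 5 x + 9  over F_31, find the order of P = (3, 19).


Compute successive multiples of P until we hit O:
  1P = (3, 19)
  2P = (13, 15)
  3P = (4, 0)
  4P = (13, 16)
  5P = (3, 12)
  6P = O

ord(P) = 6


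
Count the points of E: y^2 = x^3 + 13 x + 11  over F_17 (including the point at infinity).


For each x in F_17, count y with y^2 = x^3 + 13 x + 11 mod 17:
  x = 1: RHS = 8, y in [5, 12]  -> 2 point(s)
  x = 3: RHS = 9, y in [3, 14]  -> 2 point(s)
  x = 4: RHS = 8, y in [5, 12]  -> 2 point(s)
  x = 6: RHS = 16, y in [4, 13]  -> 2 point(s)
  x = 8: RHS = 15, y in [7, 10]  -> 2 point(s)
  x = 10: RHS = 2, y in [6, 11]  -> 2 point(s)
  x = 12: RHS = 8, y in [5, 12]  -> 2 point(s)
  x = 14: RHS = 13, y in [8, 9]  -> 2 point(s)
Affine points: 16. Add the point at infinity: total = 17.

#E(F_17) = 17


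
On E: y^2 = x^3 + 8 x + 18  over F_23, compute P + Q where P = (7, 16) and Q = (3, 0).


P != Q, so use the chord formula.
s = (y2 - y1) / (x2 - x1) = (7) / (19) mod 23 = 4
x3 = s^2 - x1 - x2 mod 23 = 4^2 - 7 - 3 = 6
y3 = s (x1 - x3) - y1 mod 23 = 4 * (7 - 6) - 16 = 11

P + Q = (6, 11)


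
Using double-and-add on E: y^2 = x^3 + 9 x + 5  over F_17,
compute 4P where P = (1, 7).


k = 4 = 100_2 (binary, LSB first: 001)
Double-and-add from P = (1, 7):
  bit 0 = 0: acc unchanged = O
  bit 1 = 0: acc unchanged = O
  bit 2 = 1: acc = O + (15, 9) = (15, 9)

4P = (15, 9)


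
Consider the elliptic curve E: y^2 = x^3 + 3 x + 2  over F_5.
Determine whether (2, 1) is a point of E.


Check whether y^2 = x^3 + 3 x + 2 (mod 5) for (x, y) = (2, 1).
LHS: y^2 = 1^2 mod 5 = 1
RHS: x^3 + 3 x + 2 = 2^3 + 3*2 + 2 mod 5 = 1
LHS = RHS

Yes, on the curve


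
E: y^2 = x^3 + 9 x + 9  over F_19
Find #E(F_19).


For each x in F_19, count y with y^2 = x^3 + 9 x + 9 mod 19:
  x = 0: RHS = 9, y in [3, 16]  -> 2 point(s)
  x = 1: RHS = 0, y in [0]  -> 1 point(s)
  x = 2: RHS = 16, y in [4, 15]  -> 2 point(s)
  x = 3: RHS = 6, y in [5, 14]  -> 2 point(s)
  x = 7: RHS = 16, y in [4, 15]  -> 2 point(s)
  x = 8: RHS = 4, y in [2, 17]  -> 2 point(s)
  x = 10: RHS = 16, y in [4, 15]  -> 2 point(s)
  x = 13: RHS = 5, y in [9, 10]  -> 2 point(s)
  x = 15: RHS = 4, y in [2, 17]  -> 2 point(s)
Affine points: 17. Add the point at infinity: total = 18.

#E(F_19) = 18


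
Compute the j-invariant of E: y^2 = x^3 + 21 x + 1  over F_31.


Delta = -16(4 a^3 + 27 b^2) mod 31 = 18
-1728 * (4 a)^3 = -1728 * (4*21)^3 mod 31 = 27
j = 27 * 18^(-1) mod 31 = 17

j = 17 (mod 31)


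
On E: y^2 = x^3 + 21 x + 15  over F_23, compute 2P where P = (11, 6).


Doubling: s = (3 x1^2 + a) / (2 y1)
s = (3*11^2 + 21) / (2*6) mod 23 = 9
x3 = s^2 - 2 x1 mod 23 = 9^2 - 2*11 = 13
y3 = s (x1 - x3) - y1 mod 23 = 9 * (11 - 13) - 6 = 22

2P = (13, 22)


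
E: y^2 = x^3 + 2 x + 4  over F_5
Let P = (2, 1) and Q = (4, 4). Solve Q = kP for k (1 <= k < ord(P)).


Enumerate multiples of P until we hit Q = (4, 4):
  1P = (2, 1)
  2P = (0, 3)
  3P = (4, 1)
  4P = (4, 4)
Match found at i = 4.

k = 4


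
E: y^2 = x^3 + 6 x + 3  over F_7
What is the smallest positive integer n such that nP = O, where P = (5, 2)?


Compute successive multiples of P until we hit O:
  1P = (5, 2)
  2P = (5, 5)
  3P = O

ord(P) = 3


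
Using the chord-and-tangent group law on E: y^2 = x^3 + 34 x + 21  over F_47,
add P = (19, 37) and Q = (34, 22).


P != Q, so use the chord formula.
s = (y2 - y1) / (x2 - x1) = (32) / (15) mod 47 = 46
x3 = s^2 - x1 - x2 mod 47 = 46^2 - 19 - 34 = 42
y3 = s (x1 - x3) - y1 mod 47 = 46 * (19 - 42) - 37 = 33

P + Q = (42, 33)
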